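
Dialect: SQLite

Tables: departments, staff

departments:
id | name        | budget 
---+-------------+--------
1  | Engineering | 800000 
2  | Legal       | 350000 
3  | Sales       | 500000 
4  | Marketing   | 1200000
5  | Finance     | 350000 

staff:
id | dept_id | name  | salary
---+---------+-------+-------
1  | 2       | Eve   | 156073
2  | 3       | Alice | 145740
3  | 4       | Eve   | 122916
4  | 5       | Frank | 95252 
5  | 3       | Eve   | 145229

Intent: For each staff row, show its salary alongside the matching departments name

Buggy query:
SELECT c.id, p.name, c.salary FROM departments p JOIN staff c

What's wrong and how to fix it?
Bug: JOIN with no ON clause produces a cartesian product; every staff row pairs with every departments row

Fix: Specify the join condition linking the foreign key to the parent id

Corrected query:
SELECT c.id, p.name, c.salary FROM departments p JOIN staff c ON c.dept_id = p.id

Result:
id | name      | salary
---+-----------+-------
1  | Legal     | 156073
2  | Sales     | 145740
3  | Marketing | 122916
4  | Finance   | 95252 
5  | Sales     | 145229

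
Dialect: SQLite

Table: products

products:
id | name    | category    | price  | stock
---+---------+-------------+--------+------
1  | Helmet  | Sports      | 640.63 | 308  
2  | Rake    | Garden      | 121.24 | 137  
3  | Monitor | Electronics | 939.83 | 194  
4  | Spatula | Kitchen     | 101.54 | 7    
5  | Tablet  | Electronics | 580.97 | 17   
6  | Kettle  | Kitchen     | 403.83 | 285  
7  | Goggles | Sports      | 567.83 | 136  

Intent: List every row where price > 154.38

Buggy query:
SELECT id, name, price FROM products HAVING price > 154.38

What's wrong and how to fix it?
Bug: HAVING filters the output of aggregation, but this query has no GROUP BY and no aggregate functions, so SQLite rejects it (HAVING clause on a non-aggregate query); the condition here is per row

Fix: Replace HAVING with WHERE since the condition applies to individual rows

Corrected query:
SELECT id, name, price FROM products WHERE price > 154.38

Result:
id | name    | price 
---+---------+-------
1  | Helmet  | 640.63
3  | Monitor | 939.83
5  | Tablet  | 580.97
6  | Kettle  | 403.83
7  | Goggles | 567.83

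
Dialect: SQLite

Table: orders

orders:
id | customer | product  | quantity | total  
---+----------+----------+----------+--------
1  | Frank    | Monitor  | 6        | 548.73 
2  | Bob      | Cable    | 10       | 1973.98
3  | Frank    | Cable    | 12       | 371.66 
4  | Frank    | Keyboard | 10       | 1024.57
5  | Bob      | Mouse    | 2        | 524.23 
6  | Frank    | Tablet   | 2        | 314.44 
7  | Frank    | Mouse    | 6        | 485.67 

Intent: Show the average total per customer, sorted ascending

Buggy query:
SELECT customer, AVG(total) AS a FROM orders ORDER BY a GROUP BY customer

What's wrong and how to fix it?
Bug: ORDER BY appears before GROUP BY; SQL clause order requires GROUP BY first

Fix: Reorder: SELECT … FROM … GROUP BY … ORDER BY …

Corrected query:
SELECT customer, AVG(total) AS a FROM orders GROUP BY customer ORDER BY a

Result:
customer | a       
---------+---------
Frank    | 549.014 
Bob      | 1249.105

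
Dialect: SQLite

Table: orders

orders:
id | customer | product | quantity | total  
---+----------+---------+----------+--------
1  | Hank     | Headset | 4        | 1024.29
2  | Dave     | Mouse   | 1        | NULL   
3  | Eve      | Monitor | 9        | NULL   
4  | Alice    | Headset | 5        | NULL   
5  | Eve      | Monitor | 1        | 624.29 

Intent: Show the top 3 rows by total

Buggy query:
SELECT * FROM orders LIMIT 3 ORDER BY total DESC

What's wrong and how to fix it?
Bug: LIMIT must come after ORDER BY

Fix: Sort with ORDER BY, then apply LIMIT

Corrected query:
SELECT * FROM orders ORDER BY total DESC LIMIT 3

Result:
id | customer | product | quantity | total  
---+----------+---------+----------+--------
1  | Hank     | Headset | 4        | 1024.29
5  | Eve      | Monitor | 1        | 624.29 
2  | Dave     | Mouse   | 1        | NULL   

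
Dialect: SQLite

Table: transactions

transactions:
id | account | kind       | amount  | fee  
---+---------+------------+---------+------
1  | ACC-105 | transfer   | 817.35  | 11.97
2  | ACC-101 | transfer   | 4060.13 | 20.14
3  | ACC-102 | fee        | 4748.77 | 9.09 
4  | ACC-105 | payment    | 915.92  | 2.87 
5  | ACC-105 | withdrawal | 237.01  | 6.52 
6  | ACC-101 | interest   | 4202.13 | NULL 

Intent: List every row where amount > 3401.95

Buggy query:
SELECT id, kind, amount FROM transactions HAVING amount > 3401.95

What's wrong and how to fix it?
Bug: HAVING filters the output of aggregation, but this query has no GROUP BY and no aggregate functions, so SQLite rejects it (HAVING clause on a non-aggregate query); the condition here is per row

Fix: Use WHERE for row-level filtering

Corrected query:
SELECT id, kind, amount FROM transactions WHERE amount > 3401.95

Result:
id | kind     | amount 
---+----------+--------
2  | transfer | 4060.13
3  | fee      | 4748.77
6  | interest | 4202.13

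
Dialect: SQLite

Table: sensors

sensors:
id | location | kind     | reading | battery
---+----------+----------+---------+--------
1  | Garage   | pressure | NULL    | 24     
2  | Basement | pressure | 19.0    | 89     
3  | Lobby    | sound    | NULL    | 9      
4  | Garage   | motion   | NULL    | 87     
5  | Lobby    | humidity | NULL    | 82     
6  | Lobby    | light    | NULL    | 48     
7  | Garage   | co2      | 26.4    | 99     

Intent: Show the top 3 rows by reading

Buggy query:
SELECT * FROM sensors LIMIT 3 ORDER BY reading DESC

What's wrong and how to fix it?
Bug: ORDER BY cannot follow LIMIT; LIMIT is the final clause

Fix: Swap the clauses: ORDER BY first, then LIMIT

Corrected query:
SELECT * FROM sensors ORDER BY reading DESC LIMIT 3

Result:
id | location | kind     | reading | battery
---+----------+----------+---------+--------
7  | Garage   | co2      | 26.4    | 99     
2  | Basement | pressure | 19      | 89     
1  | Garage   | pressure | NULL    | 24     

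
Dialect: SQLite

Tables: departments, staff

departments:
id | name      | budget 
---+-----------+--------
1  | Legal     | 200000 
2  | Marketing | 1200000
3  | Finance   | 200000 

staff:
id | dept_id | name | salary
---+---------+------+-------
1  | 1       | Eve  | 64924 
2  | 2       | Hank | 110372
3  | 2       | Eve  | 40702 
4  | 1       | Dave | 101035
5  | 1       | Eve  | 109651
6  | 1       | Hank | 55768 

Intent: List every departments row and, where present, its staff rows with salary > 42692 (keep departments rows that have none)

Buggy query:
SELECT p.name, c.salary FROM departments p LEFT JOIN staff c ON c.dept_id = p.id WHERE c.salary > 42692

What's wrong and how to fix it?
Bug: A WHERE condition on the right-hand table after LEFT JOIN drops unmatched parents

Fix: Put 'c.salary > 42692' in the JOIN's ON clause instead of WHERE

Corrected query:
SELECT p.name, c.salary FROM departments p LEFT JOIN staff c ON c.dept_id = p.id AND c.salary > 42692

Result:
name      | salary
----------+-------
Legal     | 55768 
Legal     | 64924 
Legal     | 101035
Legal     | 109651
Marketing | 110372
Finance   | NULL  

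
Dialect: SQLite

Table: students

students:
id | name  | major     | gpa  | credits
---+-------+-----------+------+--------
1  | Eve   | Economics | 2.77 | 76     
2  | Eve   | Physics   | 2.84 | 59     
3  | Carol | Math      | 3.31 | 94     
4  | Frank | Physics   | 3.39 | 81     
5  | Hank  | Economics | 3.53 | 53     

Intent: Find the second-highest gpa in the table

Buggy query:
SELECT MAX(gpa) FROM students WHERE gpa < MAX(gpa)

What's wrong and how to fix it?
Bug: The inner MAX is an aggregate inside WHERE, which is not allowed

Fix: Put the inner MAX in a scalar subquery

Corrected query:
SELECT MAX(gpa) FROM students WHERE gpa < (SELECT MAX(gpa) FROM students)

Result:
MAX(gpa)
--------
3.39    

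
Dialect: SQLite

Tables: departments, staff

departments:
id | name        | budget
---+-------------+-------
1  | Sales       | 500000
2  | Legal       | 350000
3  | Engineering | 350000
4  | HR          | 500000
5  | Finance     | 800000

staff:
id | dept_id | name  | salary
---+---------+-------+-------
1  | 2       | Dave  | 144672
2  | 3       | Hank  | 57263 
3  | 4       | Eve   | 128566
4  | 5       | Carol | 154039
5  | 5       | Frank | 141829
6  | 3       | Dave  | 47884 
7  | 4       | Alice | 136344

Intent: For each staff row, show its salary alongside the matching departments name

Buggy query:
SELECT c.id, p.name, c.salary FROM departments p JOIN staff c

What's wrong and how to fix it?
Bug: JOIN with no ON clause produces a cartesian product; every staff row pairs with every departments row

Fix: Add ON c.dept_id = p.id to the JOIN

Corrected query:
SELECT c.id, p.name, c.salary FROM departments p JOIN staff c ON c.dept_id = p.id

Result:
id | name        | salary
---+-------------+-------
1  | Legal       | 144672
2  | Engineering | 57263 
3  | HR          | 128566
4  | Finance     | 154039
5  | Finance     | 141829
6  | Engineering | 47884 
7  | HR          | 136344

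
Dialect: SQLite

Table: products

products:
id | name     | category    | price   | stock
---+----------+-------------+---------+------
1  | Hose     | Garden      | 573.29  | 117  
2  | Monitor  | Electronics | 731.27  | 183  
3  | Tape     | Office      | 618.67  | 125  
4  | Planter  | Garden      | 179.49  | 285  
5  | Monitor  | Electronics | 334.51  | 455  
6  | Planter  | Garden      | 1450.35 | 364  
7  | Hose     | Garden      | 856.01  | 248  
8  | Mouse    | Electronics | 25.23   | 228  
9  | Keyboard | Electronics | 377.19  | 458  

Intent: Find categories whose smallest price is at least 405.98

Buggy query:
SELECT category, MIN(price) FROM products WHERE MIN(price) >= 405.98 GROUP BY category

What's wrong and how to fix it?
Bug: Aggregates like MIN are computed per group after WHERE runs

Fix: Use HAVING for the per-group MIN condition

Corrected query:
SELECT category, MIN(price) FROM products GROUP BY category HAVING MIN(price) >= 405.98

Result:
category | MIN(price)
---------+-----------
Office   | 618.67    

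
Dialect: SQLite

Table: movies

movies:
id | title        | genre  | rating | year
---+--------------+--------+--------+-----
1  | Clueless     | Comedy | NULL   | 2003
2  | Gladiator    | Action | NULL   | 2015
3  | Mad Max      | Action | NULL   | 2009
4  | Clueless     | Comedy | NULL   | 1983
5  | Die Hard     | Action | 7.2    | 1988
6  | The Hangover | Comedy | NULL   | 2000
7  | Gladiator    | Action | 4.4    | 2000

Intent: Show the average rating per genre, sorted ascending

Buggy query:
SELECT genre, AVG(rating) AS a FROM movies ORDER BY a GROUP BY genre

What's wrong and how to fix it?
Bug: GROUP BY must precede ORDER BY

Fix: Move ORDER BY to the end, after GROUP BY

Corrected query:
SELECT genre, AVG(rating) AS a FROM movies GROUP BY genre ORDER BY a

Result:
genre  | a   
-------+-----
Comedy | NULL
Action | 5.8 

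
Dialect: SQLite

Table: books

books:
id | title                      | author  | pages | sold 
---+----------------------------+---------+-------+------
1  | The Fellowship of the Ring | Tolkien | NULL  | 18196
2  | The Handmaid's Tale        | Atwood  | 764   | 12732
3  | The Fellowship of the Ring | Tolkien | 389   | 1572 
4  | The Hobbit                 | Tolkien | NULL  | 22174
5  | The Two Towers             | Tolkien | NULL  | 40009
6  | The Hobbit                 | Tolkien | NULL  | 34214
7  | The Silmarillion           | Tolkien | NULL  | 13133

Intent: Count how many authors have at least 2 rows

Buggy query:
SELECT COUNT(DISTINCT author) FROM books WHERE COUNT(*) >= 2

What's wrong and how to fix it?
Bug: COUNT(*) cannot appear in WHERE; the per-group count doesn't exist yet

Fix: Group first with HAVING COUNT(*) >= 2, then COUNT the resulting groups

Corrected query:
SELECT COUNT(*) FROM (SELECT author FROM books GROUP BY author HAVING COUNT(*) >= 2)

Result:
COUNT(*)
--------
1       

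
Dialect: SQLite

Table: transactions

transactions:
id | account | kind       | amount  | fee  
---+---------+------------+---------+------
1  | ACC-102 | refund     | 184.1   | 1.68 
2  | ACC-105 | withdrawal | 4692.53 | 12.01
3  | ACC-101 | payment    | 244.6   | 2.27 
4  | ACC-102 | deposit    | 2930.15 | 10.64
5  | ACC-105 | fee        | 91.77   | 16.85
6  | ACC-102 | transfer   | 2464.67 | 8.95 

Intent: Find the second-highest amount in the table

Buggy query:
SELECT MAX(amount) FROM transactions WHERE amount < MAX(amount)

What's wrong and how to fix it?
Bug: The inner MAX is an aggregate inside WHERE, which is not allowed

Fix: Put the inner MAX in a scalar subquery

Corrected query:
SELECT MAX(amount) FROM transactions WHERE amount < (SELECT MAX(amount) FROM transactions)

Result:
MAX(amount)
-----------
2930.15    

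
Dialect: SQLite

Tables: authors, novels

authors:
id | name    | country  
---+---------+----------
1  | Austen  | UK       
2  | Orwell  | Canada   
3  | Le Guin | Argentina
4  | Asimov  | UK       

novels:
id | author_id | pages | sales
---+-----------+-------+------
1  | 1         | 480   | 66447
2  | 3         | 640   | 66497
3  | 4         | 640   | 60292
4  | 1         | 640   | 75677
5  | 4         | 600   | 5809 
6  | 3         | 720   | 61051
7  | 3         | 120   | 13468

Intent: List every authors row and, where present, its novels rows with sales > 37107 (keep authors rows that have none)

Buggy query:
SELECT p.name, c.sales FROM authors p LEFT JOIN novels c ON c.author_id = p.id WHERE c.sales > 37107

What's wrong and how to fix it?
Bug: A WHERE condition on the right-hand table after LEFT JOIN drops unmatched parents

Fix: Put 'c.sales > 37107' in the JOIN's ON clause instead of WHERE

Corrected query:
SELECT p.name, c.sales FROM authors p LEFT JOIN novels c ON c.author_id = p.id AND c.sales > 37107

Result:
name    | sales
--------+------
Austen  | 66447
Austen  | 75677
Orwell  | NULL 
Le Guin | 61051
Le Guin | 66497
Asimov  | 60292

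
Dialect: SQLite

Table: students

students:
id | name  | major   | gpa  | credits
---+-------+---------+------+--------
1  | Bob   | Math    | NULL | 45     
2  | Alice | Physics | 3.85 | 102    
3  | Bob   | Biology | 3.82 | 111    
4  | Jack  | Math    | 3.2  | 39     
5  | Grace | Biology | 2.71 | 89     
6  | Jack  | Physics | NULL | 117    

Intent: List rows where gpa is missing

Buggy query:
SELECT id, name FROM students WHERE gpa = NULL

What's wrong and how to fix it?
Bug: '= NULL' is always unknown in SQL three-valued logic, so no rows match

Fix: Use IS NULL to test for NULL

Corrected query:
SELECT id, name FROM students WHERE gpa IS NULL

Result:
id | name
---+-----
1  | Bob 
6  | Jack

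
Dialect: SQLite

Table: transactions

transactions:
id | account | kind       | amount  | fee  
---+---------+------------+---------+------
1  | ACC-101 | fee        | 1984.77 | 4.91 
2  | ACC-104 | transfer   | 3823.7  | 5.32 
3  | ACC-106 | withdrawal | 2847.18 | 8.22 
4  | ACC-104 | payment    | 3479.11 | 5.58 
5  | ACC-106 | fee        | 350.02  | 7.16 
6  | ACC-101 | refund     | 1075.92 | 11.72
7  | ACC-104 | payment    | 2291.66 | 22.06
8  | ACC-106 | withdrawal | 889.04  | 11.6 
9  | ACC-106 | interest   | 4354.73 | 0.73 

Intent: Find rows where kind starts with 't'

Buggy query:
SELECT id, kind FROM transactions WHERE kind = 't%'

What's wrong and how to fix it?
Bug: Wildcards only work with LIKE; '=' treats '%' as a literal character

Fix: Use LIKE for wildcard pattern matching

Corrected query:
SELECT id, kind FROM transactions WHERE kind LIKE 't%'

Result:
id | kind    
---+---------
2  | transfer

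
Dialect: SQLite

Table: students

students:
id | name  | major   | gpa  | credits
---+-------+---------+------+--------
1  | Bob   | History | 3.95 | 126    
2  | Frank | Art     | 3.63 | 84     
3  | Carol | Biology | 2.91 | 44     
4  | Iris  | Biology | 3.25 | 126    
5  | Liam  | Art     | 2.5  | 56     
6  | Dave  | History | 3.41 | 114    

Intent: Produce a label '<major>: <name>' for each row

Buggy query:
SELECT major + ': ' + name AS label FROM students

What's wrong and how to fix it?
Bug: SQLite uses || for string concatenation; + coerces text to numbers (yielding 0)

Fix: Replace + with || to concatenate text

Corrected query:
SELECT major || ': ' || name AS label FROM students

Result:
label         
--------------
History: Bob  
Art: Frank    
Biology: Carol
Biology: Iris 
Art: Liam     
History: Dave 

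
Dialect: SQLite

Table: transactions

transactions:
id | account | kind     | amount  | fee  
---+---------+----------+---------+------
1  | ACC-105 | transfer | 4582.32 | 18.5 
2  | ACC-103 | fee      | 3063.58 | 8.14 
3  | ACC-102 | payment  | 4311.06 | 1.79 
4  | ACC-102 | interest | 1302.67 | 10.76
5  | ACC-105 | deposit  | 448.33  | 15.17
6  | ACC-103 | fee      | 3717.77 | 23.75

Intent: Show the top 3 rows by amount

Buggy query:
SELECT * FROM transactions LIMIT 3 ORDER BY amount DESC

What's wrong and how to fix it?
Bug: ORDER BY cannot follow LIMIT; LIMIT is the final clause

Fix: Sort with ORDER BY, then apply LIMIT

Corrected query:
SELECT * FROM transactions ORDER BY amount DESC LIMIT 3

Result:
id | account | kind     | amount  | fee  
---+---------+----------+---------+------
1  | ACC-105 | transfer | 4582.32 | 18.5 
3  | ACC-102 | payment  | 4311.06 | 1.79 
6  | ACC-103 | fee      | 3717.77 | 23.75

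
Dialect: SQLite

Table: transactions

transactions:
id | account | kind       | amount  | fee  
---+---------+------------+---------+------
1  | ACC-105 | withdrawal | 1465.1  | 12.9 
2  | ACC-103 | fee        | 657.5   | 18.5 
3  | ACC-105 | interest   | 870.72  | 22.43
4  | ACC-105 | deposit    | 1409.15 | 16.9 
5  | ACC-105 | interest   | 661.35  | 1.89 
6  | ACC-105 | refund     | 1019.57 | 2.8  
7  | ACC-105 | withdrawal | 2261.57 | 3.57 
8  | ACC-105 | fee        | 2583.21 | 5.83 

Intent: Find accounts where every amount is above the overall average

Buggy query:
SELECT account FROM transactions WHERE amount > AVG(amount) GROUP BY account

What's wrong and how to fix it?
Bug: AVG() is an aggregate; it can't sit directly in WHERE

Fix: Use a subquery for AVG and a HAVING MIN(...) filter so the condition holds for every row in the group

Corrected query:
SELECT account FROM transactions GROUP BY account HAVING MIN(amount) > (SELECT AVG(amount) FROM transactions)

Result:
(no rows)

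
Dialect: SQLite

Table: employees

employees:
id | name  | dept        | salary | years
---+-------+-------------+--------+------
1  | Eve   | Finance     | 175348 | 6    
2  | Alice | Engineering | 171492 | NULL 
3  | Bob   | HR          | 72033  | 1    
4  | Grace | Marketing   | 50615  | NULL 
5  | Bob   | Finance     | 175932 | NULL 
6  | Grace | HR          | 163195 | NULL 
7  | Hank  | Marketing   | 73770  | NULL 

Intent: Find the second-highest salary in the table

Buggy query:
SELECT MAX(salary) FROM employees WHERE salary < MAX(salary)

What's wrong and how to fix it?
Bug: The inner MAX is an aggregate inside WHERE, which is not allowed

Fix: Put the inner MAX in a scalar subquery

Corrected query:
SELECT MAX(salary) FROM employees WHERE salary < (SELECT MAX(salary) FROM employees)

Result:
MAX(salary)
-----------
175348     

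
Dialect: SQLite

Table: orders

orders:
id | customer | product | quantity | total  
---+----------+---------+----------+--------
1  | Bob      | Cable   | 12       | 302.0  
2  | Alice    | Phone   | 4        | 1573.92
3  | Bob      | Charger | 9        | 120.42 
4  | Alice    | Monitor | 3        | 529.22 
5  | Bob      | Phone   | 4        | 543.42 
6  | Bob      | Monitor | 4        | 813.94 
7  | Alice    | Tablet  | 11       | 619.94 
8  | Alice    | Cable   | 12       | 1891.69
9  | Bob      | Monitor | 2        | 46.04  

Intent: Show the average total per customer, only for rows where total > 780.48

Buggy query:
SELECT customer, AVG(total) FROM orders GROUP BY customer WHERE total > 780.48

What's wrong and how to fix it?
Bug: WHERE cannot follow GROUP BY

Fix: Move the WHERE clause before GROUP BY

Corrected query:
SELECT customer, AVG(total) FROM orders WHERE total > 780.48 GROUP BY customer

Result:
customer | AVG(total)
---------+-----------
Alice    | 1732.805  
Bob      | 813.94    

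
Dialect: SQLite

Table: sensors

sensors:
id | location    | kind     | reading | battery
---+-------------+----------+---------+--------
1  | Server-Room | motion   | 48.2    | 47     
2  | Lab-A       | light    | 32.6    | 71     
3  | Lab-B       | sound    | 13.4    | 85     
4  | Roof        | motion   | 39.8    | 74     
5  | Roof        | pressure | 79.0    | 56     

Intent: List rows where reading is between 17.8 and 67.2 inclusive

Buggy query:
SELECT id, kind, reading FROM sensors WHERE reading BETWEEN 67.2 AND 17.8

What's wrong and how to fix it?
Bug: The bounds are reversed; BETWEEN a AND b requires a <= b to match anything

Fix: Swap the bounds so the smaller value comes first

Corrected query:
SELECT id, kind, reading FROM sensors WHERE reading BETWEEN 17.8 AND 67.2

Result:
id | kind   | reading
---+--------+--------
1  | motion | 48.2   
2  | light  | 32.6   
4  | motion | 39.8   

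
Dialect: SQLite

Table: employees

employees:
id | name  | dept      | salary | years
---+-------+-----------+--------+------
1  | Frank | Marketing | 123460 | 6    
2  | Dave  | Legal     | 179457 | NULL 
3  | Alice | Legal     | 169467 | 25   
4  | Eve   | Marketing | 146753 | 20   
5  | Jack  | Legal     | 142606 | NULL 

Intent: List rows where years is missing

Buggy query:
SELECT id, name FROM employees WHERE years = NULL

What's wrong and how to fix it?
Bug: '= NULL' is always unknown in SQL three-valued logic, so no rows match

Fix: Replace '= NULL' with 'IS NULL'

Corrected query:
SELECT id, name FROM employees WHERE years IS NULL

Result:
id | name
---+-----
2  | Dave
5  | Jack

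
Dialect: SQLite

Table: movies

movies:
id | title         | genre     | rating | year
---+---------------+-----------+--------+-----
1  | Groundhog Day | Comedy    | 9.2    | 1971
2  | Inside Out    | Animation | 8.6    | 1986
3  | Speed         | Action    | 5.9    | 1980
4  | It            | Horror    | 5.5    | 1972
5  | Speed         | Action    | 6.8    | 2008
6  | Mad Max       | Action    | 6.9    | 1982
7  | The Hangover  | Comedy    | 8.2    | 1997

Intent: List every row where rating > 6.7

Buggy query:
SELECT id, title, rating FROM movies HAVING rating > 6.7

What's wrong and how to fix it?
Bug: This is a non-aggregate query (no GROUP BY, no aggregates), so in SQLite the HAVING clause is invalid here; a row-level condition belongs in WHERE

Fix: Replace HAVING with WHERE since the condition applies to individual rows

Corrected query:
SELECT id, title, rating FROM movies WHERE rating > 6.7

Result:
id | title         | rating
---+---------------+-------
1  | Groundhog Day | 9.2   
2  | Inside Out    | 8.6   
5  | Speed         | 6.8   
6  | Mad Max       | 6.9   
7  | The Hangover  | 8.2   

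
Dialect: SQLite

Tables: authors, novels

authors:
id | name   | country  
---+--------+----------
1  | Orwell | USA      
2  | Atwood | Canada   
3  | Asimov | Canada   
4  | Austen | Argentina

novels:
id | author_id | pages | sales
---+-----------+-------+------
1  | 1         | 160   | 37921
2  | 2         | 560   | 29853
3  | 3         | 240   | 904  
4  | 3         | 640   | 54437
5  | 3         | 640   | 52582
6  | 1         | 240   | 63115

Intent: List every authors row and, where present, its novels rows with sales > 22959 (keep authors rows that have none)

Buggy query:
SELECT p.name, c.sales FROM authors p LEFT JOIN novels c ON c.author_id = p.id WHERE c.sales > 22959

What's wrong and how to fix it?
Bug: A WHERE condition on the right-hand table after LEFT JOIN drops unmatched parents

Fix: Move the right-table condition into the ON clause so unmatched parents are kept

Corrected query:
SELECT p.name, c.sales FROM authors p LEFT JOIN novels c ON c.author_id = p.id AND c.sales > 22959

Result:
name   | sales
-------+------
Orwell | 37921
Orwell | 63115
Atwood | 29853
Asimov | 52582
Asimov | 54437
Austen | NULL 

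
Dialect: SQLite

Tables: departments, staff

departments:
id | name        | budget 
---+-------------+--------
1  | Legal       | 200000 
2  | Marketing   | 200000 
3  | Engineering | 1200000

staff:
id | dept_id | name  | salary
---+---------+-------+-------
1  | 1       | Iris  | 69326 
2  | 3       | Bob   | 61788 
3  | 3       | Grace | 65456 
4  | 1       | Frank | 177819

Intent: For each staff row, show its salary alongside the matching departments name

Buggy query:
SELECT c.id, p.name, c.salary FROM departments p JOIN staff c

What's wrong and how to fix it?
Bug: JOIN with no ON clause produces a cartesian product; every staff row pairs with every departments row

Fix: Specify the join condition linking the foreign key to the parent id

Corrected query:
SELECT c.id, p.name, c.salary FROM departments p JOIN staff c ON c.dept_id = p.id

Result:
id | name        | salary
---+-------------+-------
1  | Legal       | 69326 
2  | Engineering | 61788 
3  | Engineering | 65456 
4  | Legal       | 177819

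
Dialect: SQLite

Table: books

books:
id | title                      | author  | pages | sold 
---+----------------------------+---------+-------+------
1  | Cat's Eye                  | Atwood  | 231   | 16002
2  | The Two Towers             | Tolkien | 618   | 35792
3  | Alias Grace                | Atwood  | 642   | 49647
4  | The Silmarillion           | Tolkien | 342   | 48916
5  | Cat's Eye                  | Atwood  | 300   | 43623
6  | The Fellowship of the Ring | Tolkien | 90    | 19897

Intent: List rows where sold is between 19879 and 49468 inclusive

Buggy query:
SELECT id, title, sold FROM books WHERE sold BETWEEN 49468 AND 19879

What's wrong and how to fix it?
Bug: BETWEEN expects the lower bound first; with 49468 AND 19879 the range is empty

Fix: Swap the bounds so the smaller value comes first

Corrected query:
SELECT id, title, sold FROM books WHERE sold BETWEEN 19879 AND 49468

Result:
id | title                      | sold 
---+----------------------------+------
2  | The Two Towers             | 35792
4  | The Silmarillion           | 48916
5  | Cat's Eye                  | 43623
6  | The Fellowship of the Ring | 19897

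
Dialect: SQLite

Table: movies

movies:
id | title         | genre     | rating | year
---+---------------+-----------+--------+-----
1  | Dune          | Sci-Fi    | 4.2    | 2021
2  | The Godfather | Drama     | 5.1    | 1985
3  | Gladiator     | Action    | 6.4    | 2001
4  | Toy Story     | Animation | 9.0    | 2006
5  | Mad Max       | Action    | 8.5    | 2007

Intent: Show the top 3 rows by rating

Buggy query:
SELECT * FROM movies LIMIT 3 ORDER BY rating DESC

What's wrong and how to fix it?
Bug: LIMIT must come after ORDER BY

Fix: Sort with ORDER BY, then apply LIMIT

Corrected query:
SELECT * FROM movies ORDER BY rating DESC LIMIT 3

Result:
id | title     | genre     | rating | year
---+-----------+-----------+--------+-----
4  | Toy Story | Animation | 9      | 2006
5  | Mad Max   | Action    | 8.5    | 2007
3  | Gladiator | Action    | 6.4    | 2001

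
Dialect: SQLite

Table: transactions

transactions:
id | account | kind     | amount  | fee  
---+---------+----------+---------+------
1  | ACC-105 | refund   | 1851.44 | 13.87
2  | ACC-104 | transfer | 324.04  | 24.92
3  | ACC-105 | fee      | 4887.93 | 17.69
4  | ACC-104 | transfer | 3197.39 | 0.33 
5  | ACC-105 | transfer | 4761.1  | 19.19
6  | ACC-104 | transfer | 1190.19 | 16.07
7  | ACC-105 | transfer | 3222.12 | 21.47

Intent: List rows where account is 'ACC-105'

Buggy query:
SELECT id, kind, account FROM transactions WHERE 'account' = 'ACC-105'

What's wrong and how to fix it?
Bug: 'account' in single quotes is a string literal, not the column; the comparison is literal-vs-literal and never true

Fix: Remove the quotes around the column name (or use double quotes for an identifier)

Corrected query:
SELECT id, kind, account FROM transactions WHERE account = 'ACC-105'

Result:
id | kind     | account
---+----------+--------
1  | refund   | ACC-105
3  | fee      | ACC-105
5  | transfer | ACC-105
7  | transfer | ACC-105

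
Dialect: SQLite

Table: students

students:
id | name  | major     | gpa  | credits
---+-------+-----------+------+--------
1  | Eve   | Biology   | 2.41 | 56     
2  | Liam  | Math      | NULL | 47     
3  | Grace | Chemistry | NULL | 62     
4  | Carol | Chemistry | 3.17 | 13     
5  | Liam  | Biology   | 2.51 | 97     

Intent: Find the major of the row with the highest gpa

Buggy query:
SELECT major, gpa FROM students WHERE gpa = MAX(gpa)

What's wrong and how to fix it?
Bug: WHERE is evaluated per row; an aggregate over the whole table isn't defined there

Fix: Wrap MAX in a scalar subquery so WHERE compares against a single value

Corrected query:
SELECT major, gpa FROM students WHERE gpa = (SELECT MAX(gpa) FROM students)

Result:
major     | gpa 
----------+-----
Chemistry | 3.17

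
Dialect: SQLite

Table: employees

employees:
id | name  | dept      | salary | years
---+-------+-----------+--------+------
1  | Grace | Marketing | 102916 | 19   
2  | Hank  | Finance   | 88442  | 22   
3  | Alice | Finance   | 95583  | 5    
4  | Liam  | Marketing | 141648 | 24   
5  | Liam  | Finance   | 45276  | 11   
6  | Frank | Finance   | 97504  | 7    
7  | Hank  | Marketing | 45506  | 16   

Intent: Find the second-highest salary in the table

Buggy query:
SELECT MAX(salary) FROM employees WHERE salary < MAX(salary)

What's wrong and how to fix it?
Bug: MAX(salary) on the right of the comparison is an aggregate-in-WHERE error

Fix: Put the inner MAX in a scalar subquery

Corrected query:
SELECT MAX(salary) FROM employees WHERE salary < (SELECT MAX(salary) FROM employees)

Result:
MAX(salary)
-----------
102916     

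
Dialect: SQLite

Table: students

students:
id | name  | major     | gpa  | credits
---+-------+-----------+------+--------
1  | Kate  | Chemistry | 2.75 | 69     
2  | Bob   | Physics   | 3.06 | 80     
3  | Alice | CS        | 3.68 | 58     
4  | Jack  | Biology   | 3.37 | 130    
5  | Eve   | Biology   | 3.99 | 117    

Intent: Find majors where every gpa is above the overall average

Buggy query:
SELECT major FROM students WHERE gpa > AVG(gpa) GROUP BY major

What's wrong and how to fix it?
Bug: AVG() is an aggregate; it can't sit directly in WHERE

Fix: Compute the overall average in a scalar subquery and compare each group's MIN against it in HAVING

Corrected query:
SELECT major FROM students GROUP BY major HAVING MIN(gpa) > (SELECT AVG(gpa) FROM students)

Result:
major
-----
CS   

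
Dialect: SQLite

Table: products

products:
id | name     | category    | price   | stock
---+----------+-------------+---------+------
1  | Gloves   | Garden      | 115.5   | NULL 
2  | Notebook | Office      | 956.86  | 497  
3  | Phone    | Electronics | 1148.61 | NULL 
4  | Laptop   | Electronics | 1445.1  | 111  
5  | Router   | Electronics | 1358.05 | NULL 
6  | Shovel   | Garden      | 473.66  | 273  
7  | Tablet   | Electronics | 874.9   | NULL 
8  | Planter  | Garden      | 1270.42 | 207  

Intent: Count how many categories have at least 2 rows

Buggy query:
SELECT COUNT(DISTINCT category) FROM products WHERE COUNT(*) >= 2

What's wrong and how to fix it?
Bug: WHERE filters individual rows, not groups, so a group-level COUNT is invalid there

Fix: Use a subquery that GROUPs and filters with HAVING, then count its rows

Corrected query:
SELECT COUNT(*) FROM (SELECT category FROM products GROUP BY category HAVING COUNT(*) >= 2)

Result:
COUNT(*)
--------
2       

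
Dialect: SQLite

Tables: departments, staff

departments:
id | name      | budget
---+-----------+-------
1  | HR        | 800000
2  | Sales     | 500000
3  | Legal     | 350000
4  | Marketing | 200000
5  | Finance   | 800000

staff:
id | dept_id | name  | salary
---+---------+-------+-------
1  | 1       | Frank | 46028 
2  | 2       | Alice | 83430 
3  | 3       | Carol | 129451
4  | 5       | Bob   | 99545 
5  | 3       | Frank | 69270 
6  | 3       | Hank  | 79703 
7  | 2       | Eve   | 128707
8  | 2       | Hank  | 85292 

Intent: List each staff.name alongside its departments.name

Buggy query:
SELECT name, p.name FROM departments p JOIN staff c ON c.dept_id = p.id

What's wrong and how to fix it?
Bug: 'name' exists in both joined tables, so the database can't tell which one is meant

Fix: Prefix ambiguous columns with the table alias

Corrected query:
SELECT c.name, p.name FROM departments p JOIN staff c ON c.dept_id = p.id

Result:
name  | name   
------+--------
Frank | HR     
Alice | Sales  
Carol | Legal  
Bob   | Finance
Frank | Legal  
Hank  | Legal  
Eve   | Sales  
Hank  | Sales  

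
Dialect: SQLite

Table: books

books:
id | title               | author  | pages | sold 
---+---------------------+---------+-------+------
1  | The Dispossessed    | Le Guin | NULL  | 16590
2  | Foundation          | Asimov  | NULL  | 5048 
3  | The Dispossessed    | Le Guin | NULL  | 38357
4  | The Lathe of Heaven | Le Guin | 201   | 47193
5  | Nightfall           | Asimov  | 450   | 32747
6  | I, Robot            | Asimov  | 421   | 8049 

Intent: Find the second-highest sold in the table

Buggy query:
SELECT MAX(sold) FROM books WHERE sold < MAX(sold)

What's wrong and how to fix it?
Bug: The inner MAX is an aggregate inside WHERE, which is not allowed

Fix: Compute the overall MAX in a subquery, then take MAX of rows below it

Corrected query:
SELECT MAX(sold) FROM books WHERE sold < (SELECT MAX(sold) FROM books)

Result:
MAX(sold)
---------
38357    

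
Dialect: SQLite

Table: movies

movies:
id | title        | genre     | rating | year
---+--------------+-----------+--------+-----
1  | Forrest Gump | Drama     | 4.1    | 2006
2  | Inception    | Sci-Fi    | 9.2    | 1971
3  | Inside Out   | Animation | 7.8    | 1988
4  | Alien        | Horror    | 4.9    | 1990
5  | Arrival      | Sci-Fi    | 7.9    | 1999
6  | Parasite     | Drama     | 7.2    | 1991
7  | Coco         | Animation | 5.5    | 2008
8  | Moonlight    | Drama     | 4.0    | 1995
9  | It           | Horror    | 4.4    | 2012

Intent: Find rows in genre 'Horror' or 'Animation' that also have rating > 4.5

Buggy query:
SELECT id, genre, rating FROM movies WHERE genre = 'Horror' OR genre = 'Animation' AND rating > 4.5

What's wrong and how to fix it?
Bug: AND binds tighter than OR, so this parses as genre = 'Horror' OR (genre = 'Animation' AND rating > 4.5)

Fix: Add parentheses around the OR so the AND applies to both alternatives

Corrected query:
SELECT id, genre, rating FROM movies WHERE (genre = 'Horror' OR genre = 'Animation') AND rating > 4.5

Result:
id | genre     | rating
---+-----------+-------
3  | Animation | 7.8   
4  | Horror    | 4.9   
7  | Animation | 5.5   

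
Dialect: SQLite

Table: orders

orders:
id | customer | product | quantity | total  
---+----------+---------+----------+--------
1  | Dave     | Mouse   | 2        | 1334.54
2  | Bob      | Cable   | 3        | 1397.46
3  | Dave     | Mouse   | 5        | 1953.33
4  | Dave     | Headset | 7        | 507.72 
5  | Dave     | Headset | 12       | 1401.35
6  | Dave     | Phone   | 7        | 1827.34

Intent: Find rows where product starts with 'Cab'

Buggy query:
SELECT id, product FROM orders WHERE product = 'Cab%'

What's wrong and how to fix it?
Bug: Wildcards only work with LIKE; '=' treats '%' as a literal character

Fix: Replace '=' with LIKE so 'Cab%' is treated as a pattern

Corrected query:
SELECT id, product FROM orders WHERE product LIKE 'Cab%'

Result:
id | product
---+--------
2  | Cable  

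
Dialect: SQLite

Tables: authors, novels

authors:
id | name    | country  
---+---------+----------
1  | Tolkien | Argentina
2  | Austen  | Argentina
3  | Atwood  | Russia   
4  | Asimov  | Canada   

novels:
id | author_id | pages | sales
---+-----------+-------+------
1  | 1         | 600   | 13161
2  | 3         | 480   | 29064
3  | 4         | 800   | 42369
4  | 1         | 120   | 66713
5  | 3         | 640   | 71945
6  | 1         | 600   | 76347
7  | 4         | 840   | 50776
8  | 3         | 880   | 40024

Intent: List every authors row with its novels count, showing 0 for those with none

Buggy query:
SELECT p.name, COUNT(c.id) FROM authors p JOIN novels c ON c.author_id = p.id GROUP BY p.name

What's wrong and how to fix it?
Bug: INNER JOIN drops authors rows that have no matching novels rows

Fix: Switch to LEFT JOIN to retain unmatched parent rows

Corrected query:
SELECT p.name, COUNT(c.id) FROM authors p LEFT JOIN novels c ON c.author_id = p.id GROUP BY p.name

Result:
name    | COUNT(c.id)
--------+------------
Asimov  | 2          
Atwood  | 3          
Austen  | 0          
Tolkien | 3          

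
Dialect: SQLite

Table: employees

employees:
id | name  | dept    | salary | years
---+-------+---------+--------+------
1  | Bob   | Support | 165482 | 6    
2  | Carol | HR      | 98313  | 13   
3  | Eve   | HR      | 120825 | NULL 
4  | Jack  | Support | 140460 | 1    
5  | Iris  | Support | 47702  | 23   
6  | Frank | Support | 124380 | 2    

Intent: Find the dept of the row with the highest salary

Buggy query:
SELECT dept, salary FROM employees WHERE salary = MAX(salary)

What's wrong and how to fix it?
Bug: WHERE is evaluated per row; an aggregate over the whole table isn't defined there

Fix: Wrap MAX in a scalar subquery so WHERE compares against a single value

Corrected query:
SELECT dept, salary FROM employees WHERE salary = (SELECT MAX(salary) FROM employees)

Result:
dept    | salary
--------+-------
Support | 165482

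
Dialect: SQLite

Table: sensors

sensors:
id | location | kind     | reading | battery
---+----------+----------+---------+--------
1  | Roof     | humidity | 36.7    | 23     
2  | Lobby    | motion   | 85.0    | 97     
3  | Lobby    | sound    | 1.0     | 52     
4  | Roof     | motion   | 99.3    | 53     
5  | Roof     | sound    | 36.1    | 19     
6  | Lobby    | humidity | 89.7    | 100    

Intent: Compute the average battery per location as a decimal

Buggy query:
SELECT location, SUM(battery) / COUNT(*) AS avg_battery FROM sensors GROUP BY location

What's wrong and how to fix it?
Bug: Both operands are integers, so '/' performs integer division and truncates

Fix: Cast one side to REAL so the division keeps the fractional part

Corrected query:
SELECT location, SUM(battery) * 1.0 / COUNT(*) AS avg_battery FROM sensors GROUP BY location

Result:
location | avg_battery
---------+------------
Lobby    | 83         
Roof     | 31.666667  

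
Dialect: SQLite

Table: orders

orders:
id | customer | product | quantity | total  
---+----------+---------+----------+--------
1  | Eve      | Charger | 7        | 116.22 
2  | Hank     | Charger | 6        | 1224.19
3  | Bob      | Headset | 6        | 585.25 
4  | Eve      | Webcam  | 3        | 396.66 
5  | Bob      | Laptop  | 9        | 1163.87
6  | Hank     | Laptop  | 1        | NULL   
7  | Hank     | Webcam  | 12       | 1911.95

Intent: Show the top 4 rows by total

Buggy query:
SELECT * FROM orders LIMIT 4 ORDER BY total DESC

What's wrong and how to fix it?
Bug: LIMIT must come after ORDER BY

Fix: Swap the clauses: ORDER BY first, then LIMIT

Corrected query:
SELECT * FROM orders ORDER BY total DESC LIMIT 4

Result:
id | customer | product | quantity | total  
---+----------+---------+----------+--------
7  | Hank     | Webcam  | 12       | 1911.95
2  | Hank     | Charger | 6        | 1224.19
5  | Bob      | Laptop  | 9        | 1163.87
3  | Bob      | Headset | 6        | 585.25 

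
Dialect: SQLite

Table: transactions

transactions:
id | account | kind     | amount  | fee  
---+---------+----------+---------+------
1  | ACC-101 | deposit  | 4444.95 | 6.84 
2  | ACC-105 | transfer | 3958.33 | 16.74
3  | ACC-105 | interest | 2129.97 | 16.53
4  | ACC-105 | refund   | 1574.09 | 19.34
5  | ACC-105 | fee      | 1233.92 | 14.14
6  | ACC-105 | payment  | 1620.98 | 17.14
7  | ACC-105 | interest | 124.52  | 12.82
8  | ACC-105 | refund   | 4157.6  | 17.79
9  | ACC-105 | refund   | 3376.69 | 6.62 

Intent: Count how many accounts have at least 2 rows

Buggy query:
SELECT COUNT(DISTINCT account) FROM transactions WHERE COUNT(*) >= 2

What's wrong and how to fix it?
Bug: WHERE filters individual rows, not groups, so a group-level COUNT is invalid there

Fix: Use a subquery that GROUPs and filters with HAVING, then count its rows

Corrected query:
SELECT COUNT(*) FROM (SELECT account FROM transactions GROUP BY account HAVING COUNT(*) >= 2)

Result:
COUNT(*)
--------
1       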